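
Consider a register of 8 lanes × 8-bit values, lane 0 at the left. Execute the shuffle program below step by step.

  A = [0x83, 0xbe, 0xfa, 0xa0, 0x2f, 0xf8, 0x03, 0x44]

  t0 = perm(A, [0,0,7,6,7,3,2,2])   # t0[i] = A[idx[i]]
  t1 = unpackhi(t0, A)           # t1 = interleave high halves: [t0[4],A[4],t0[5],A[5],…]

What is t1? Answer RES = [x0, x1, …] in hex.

RES = [0x44, 0x2f, 0xa0, 0xf8, 0xfa, 0x03, 0xfa, 0x44]

  t0: 83 83 44 03 44 a0 fa fa
  t1: 44 2f a0 f8 fa 03 fa 44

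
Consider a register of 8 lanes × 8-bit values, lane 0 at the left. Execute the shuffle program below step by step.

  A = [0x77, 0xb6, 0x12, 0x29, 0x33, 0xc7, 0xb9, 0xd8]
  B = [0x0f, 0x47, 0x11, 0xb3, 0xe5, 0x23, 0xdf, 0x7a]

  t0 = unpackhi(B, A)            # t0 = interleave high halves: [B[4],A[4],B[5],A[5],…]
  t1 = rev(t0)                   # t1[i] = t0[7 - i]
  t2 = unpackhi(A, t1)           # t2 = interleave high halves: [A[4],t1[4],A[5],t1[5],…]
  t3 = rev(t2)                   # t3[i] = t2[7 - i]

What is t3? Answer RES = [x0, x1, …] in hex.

t0 = [0xe5, 0x33, 0x23, 0xc7, 0xdf, 0xb9, 0x7a, 0xd8]
t1 = [0xd8, 0x7a, 0xb9, 0xdf, 0xc7, 0x23, 0x33, 0xe5]
t2 = [0x33, 0xc7, 0xc7, 0x23, 0xb9, 0x33, 0xd8, 0xe5]
t3 = [0xe5, 0xd8, 0x33, 0xb9, 0x23, 0xc7, 0xc7, 0x33]

RES = [ 0xe5  0xd8  0x33  0xb9  0x23  0xc7  0xc7  0x33 ]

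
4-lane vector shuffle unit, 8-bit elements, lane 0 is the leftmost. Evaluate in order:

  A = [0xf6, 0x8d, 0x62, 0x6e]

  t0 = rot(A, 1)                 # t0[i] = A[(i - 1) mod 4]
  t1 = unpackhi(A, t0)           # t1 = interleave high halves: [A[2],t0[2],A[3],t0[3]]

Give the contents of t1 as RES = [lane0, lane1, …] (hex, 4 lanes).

RES = [ 0x62  0x8d  0x6e  0x62 ]

→ t0 |6e|f6|8d|62|
→ t1 |62|8d|6e|62|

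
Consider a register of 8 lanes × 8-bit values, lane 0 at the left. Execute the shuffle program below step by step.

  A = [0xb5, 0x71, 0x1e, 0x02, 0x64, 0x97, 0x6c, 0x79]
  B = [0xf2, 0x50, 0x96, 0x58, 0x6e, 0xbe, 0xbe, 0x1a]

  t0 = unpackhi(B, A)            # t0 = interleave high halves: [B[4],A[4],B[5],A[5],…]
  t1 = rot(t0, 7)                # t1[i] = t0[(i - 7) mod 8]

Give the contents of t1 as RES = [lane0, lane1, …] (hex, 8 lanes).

t0 = [0x6e, 0x64, 0xbe, 0x97, 0xbe, 0x6c, 0x1a, 0x79]
t1 = [0x64, 0xbe, 0x97, 0xbe, 0x6c, 0x1a, 0x79, 0x6e]

RES = [0x64, 0xbe, 0x97, 0xbe, 0x6c, 0x1a, 0x79, 0x6e]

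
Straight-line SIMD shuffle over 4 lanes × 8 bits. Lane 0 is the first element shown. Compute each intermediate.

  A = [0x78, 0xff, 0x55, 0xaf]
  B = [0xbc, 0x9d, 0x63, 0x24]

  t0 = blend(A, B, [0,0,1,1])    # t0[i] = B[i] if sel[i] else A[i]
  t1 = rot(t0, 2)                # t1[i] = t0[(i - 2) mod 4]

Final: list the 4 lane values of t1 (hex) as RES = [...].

t0 = [0x78, 0xff, 0x63, 0x24]
t1 = [0x63, 0x24, 0x78, 0xff]

RES = [0x63, 0x24, 0x78, 0xff]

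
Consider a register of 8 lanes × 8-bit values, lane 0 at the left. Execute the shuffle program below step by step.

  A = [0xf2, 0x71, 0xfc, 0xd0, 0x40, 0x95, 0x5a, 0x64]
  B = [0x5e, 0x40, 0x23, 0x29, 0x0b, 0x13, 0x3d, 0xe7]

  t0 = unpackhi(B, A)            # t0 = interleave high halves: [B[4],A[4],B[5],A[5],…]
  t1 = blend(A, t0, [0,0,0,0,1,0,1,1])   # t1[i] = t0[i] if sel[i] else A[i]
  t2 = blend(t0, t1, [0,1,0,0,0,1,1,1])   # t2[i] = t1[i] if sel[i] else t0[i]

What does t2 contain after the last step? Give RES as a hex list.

→ t0 |0b|40|13|95|3d|5a|e7|64|
→ t1 |f2|71|fc|d0|3d|95|e7|64|
→ t2 |0b|71|13|95|3d|95|e7|64|

RES = [0x0b, 0x71, 0x13, 0x95, 0x3d, 0x95, 0xe7, 0x64]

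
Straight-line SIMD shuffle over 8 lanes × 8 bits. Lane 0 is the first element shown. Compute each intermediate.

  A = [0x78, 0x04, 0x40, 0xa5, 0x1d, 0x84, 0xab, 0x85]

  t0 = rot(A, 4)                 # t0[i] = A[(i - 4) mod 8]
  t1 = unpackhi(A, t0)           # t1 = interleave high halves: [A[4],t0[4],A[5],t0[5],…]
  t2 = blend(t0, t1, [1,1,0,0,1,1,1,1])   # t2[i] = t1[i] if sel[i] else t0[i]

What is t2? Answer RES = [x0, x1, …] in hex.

  t0: 1d 84 ab 85 78 04 40 a5
  t1: 1d 78 84 04 ab 40 85 a5
  t2: 1d 78 ab 85 ab 40 85 a5

RES = [ 0x1d  0x78  0xab  0x85  0xab  0x40  0x85  0xa5 ]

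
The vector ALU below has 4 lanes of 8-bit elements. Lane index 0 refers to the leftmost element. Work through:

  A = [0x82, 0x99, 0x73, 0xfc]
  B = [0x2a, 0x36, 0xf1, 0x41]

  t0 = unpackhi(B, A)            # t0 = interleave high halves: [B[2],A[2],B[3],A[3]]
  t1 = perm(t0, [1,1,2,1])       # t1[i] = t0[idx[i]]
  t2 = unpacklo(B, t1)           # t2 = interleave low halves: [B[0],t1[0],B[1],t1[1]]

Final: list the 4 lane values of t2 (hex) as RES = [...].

RES = [0x2a, 0x73, 0x36, 0x73]

t0 = [0xf1, 0x73, 0x41, 0xfc]
t1 = [0x73, 0x73, 0x41, 0x73]
t2 = [0x2a, 0x73, 0x36, 0x73]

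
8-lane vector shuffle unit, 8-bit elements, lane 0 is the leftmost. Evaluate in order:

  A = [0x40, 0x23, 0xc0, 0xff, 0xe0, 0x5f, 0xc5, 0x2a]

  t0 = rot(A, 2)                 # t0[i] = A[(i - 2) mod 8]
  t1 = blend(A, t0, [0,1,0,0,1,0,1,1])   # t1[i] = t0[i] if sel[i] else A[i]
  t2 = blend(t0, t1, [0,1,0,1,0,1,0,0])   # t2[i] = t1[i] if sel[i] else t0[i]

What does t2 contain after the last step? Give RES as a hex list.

  t0: c5 2a 40 23 c0 ff e0 5f
  t1: 40 2a c0 ff c0 5f e0 5f
  t2: c5 2a 40 ff c0 5f e0 5f

RES = [0xc5, 0x2a, 0x40, 0xff, 0xc0, 0x5f, 0xe0, 0x5f]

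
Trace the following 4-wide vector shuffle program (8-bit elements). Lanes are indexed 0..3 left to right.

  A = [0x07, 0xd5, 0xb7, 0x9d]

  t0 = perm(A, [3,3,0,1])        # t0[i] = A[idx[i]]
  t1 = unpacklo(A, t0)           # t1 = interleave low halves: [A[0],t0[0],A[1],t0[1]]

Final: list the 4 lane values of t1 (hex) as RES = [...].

t0 = [0x9d, 0x9d, 0x07, 0xd5]
t1 = [0x07, 0x9d, 0xd5, 0x9d]

RES = [0x07, 0x9d, 0xd5, 0x9d]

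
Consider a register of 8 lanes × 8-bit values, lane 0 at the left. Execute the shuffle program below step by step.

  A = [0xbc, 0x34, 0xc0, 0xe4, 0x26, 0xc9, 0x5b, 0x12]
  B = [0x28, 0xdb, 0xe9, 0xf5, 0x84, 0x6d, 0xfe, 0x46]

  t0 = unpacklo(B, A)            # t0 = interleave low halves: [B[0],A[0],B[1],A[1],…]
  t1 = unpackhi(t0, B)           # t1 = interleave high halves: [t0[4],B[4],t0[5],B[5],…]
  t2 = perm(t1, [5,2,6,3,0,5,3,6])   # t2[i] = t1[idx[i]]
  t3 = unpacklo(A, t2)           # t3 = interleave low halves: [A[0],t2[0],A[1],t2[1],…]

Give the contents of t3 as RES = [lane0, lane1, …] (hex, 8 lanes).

RES = [ 0xbc  0xfe  0x34  0xc0  0xc0  0xe4  0xe4  0x6d ]

t0 = [0x28, 0xbc, 0xdb, 0x34, 0xe9, 0xc0, 0xf5, 0xe4]
t1 = [0xe9, 0x84, 0xc0, 0x6d, 0xf5, 0xfe, 0xe4, 0x46]
t2 = [0xfe, 0xc0, 0xe4, 0x6d, 0xe9, 0xfe, 0x6d, 0xe4]
t3 = [0xbc, 0xfe, 0x34, 0xc0, 0xc0, 0xe4, 0xe4, 0x6d]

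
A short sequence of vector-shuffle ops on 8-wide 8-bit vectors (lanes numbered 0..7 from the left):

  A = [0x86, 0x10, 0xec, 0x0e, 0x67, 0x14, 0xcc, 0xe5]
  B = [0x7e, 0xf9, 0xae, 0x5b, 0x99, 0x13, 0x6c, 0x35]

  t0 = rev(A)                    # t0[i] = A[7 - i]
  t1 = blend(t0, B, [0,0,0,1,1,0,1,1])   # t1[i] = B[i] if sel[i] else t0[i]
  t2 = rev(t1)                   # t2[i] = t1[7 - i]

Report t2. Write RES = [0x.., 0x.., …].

  t0: e5 cc 14 67 0e ec 10 86
  t1: e5 cc 14 5b 99 ec 6c 35
  t2: 35 6c ec 99 5b 14 cc e5

RES = [0x35, 0x6c, 0xec, 0x99, 0x5b, 0x14, 0xcc, 0xe5]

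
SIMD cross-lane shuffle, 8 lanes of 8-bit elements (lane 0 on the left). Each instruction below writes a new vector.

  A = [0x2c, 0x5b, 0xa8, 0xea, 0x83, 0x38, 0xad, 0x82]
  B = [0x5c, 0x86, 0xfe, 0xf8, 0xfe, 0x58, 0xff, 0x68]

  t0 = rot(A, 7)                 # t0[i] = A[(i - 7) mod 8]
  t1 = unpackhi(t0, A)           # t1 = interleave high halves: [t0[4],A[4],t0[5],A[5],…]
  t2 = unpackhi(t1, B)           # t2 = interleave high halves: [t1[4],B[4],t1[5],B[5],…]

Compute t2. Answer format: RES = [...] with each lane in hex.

→ t0 |5b|a8|ea|83|38|ad|82|2c|
→ t1 |38|83|ad|38|82|ad|2c|82|
→ t2 |82|fe|ad|58|2c|ff|82|68|

RES = [0x82, 0xfe, 0xad, 0x58, 0x2c, 0xff, 0x82, 0x68]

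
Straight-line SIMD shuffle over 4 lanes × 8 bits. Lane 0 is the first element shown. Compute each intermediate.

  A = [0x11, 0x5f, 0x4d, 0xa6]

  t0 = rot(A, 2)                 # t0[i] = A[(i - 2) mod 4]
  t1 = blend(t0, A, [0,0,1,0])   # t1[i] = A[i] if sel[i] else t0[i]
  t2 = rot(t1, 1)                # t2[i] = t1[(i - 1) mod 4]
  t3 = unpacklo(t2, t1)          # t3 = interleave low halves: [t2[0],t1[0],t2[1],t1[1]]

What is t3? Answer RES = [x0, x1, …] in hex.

  t0: 4d a6 11 5f
  t1: 4d a6 4d 5f
  t2: 5f 4d a6 4d
  t3: 5f 4d 4d a6

RES = [ 0x5f  0x4d  0x4d  0xa6 ]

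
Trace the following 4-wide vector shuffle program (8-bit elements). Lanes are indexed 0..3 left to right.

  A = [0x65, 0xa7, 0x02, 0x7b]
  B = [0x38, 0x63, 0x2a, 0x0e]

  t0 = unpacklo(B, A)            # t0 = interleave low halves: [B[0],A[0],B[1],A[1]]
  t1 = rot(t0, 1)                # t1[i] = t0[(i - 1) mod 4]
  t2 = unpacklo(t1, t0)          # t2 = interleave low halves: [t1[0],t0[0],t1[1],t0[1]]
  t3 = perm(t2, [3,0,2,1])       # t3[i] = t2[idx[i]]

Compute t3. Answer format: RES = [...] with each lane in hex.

→ t0 |38|65|63|a7|
→ t1 |a7|38|65|63|
→ t2 |a7|38|38|65|
→ t3 |65|a7|38|38|

RES = [0x65, 0xa7, 0x38, 0x38]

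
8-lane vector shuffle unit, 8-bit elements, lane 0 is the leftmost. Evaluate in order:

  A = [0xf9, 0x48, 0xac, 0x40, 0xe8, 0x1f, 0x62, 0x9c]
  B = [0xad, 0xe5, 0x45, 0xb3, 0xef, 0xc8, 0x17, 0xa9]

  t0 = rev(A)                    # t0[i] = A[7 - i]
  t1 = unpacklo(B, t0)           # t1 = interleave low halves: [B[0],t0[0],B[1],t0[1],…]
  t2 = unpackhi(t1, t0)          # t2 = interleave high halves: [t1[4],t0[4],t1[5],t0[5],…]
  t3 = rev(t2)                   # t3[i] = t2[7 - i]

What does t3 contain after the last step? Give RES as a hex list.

  t0: 9c 62 1f e8 40 ac 48 f9
  t1: ad 9c e5 62 45 1f b3 e8
  t2: 45 40 1f ac b3 48 e8 f9
  t3: f9 e8 48 b3 ac 1f 40 45

RES = [ 0xf9  0xe8  0x48  0xb3  0xac  0x1f  0x40  0x45 ]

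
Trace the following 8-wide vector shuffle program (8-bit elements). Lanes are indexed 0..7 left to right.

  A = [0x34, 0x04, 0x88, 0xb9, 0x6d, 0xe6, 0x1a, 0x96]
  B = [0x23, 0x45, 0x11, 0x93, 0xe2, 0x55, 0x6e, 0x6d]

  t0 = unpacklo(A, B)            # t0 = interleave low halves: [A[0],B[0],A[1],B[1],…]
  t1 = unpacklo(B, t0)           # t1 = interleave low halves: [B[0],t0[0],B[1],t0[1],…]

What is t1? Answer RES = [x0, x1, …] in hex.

RES = [0x23, 0x34, 0x45, 0x23, 0x11, 0x04, 0x93, 0x45]

t0 = [0x34, 0x23, 0x04, 0x45, 0x88, 0x11, 0xb9, 0x93]
t1 = [0x23, 0x34, 0x45, 0x23, 0x11, 0x04, 0x93, 0x45]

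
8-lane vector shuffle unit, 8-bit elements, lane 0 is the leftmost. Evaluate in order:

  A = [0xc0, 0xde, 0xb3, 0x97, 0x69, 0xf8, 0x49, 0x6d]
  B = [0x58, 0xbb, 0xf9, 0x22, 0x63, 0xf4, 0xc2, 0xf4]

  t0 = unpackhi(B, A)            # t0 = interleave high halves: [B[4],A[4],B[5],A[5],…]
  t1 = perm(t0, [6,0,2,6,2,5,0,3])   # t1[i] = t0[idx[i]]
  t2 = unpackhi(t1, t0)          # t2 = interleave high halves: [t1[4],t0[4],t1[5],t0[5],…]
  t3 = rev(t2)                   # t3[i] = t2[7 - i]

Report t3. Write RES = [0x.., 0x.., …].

→ t0 |63|69|f4|f8|c2|49|f4|6d|
→ t1 |f4|63|f4|f4|f4|49|63|f8|
→ t2 |f4|c2|49|49|63|f4|f8|6d|
→ t3 |6d|f8|f4|63|49|49|c2|f4|

RES = [0x6d, 0xf8, 0xf4, 0x63, 0x49, 0x49, 0xc2, 0xf4]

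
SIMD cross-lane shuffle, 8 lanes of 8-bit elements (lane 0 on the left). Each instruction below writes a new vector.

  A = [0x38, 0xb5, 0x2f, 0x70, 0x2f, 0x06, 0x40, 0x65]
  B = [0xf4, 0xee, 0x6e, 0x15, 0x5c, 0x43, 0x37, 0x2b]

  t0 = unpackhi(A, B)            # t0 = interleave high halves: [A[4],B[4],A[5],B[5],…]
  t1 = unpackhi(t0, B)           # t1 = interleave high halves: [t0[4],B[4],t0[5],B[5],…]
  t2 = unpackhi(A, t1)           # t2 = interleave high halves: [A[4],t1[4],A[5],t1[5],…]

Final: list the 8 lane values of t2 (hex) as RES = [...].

t0 = [0x2f, 0x5c, 0x06, 0x43, 0x40, 0x37, 0x65, 0x2b]
t1 = [0x40, 0x5c, 0x37, 0x43, 0x65, 0x37, 0x2b, 0x2b]
t2 = [0x2f, 0x65, 0x06, 0x37, 0x40, 0x2b, 0x65, 0x2b]

RES = [ 0x2f  0x65  0x06  0x37  0x40  0x2b  0x65  0x2b ]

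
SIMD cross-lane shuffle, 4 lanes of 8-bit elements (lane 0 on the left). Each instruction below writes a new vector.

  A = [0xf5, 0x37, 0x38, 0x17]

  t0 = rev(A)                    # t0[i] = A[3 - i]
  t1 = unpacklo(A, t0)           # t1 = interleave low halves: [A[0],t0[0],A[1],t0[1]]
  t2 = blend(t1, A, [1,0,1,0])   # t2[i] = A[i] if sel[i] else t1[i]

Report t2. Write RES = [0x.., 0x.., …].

RES = [0xf5, 0x17, 0x38, 0x38]

t0 = [0x17, 0x38, 0x37, 0xf5]
t1 = [0xf5, 0x17, 0x37, 0x38]
t2 = [0xf5, 0x17, 0x38, 0x38]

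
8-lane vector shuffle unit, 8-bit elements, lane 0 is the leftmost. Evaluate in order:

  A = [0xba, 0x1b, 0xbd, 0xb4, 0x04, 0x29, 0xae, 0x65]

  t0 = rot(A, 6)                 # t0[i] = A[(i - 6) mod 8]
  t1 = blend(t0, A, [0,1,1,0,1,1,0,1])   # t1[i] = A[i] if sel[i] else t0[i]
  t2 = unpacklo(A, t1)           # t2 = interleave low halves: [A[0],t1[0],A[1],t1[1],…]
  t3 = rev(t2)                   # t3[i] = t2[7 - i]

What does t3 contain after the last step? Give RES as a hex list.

t0 = [0xbd, 0xb4, 0x04, 0x29, 0xae, 0x65, 0xba, 0x1b]
t1 = [0xbd, 0x1b, 0xbd, 0x29, 0x04, 0x29, 0xba, 0x65]
t2 = [0xba, 0xbd, 0x1b, 0x1b, 0xbd, 0xbd, 0xb4, 0x29]
t3 = [0x29, 0xb4, 0xbd, 0xbd, 0x1b, 0x1b, 0xbd, 0xba]

RES = [ 0x29  0xb4  0xbd  0xbd  0x1b  0x1b  0xbd  0xba ]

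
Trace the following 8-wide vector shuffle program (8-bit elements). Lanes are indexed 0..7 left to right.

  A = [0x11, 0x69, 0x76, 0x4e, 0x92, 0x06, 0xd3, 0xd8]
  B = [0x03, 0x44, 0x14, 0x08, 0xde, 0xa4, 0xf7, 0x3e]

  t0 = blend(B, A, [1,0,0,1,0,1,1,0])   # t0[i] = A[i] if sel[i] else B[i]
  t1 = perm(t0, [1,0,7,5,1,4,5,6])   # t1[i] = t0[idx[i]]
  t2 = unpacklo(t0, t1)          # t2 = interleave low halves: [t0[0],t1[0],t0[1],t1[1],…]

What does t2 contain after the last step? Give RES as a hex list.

RES = [ 0x11  0x44  0x44  0x11  0x14  0x3e  0x4e  0x06 ]

  t0: 11 44 14 4e de 06 d3 3e
  t1: 44 11 3e 06 44 de 06 d3
  t2: 11 44 44 11 14 3e 4e 06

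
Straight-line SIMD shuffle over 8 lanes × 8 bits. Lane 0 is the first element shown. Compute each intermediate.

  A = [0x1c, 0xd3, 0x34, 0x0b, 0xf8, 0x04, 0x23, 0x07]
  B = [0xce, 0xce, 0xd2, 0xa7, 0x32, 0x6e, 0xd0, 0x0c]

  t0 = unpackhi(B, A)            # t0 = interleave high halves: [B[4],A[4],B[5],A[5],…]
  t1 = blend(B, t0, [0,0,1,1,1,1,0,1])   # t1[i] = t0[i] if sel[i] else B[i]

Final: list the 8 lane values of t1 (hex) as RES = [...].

  t0: 32 f8 6e 04 d0 23 0c 07
  t1: ce ce 6e 04 d0 23 d0 07

RES = [0xce, 0xce, 0x6e, 0x04, 0xd0, 0x23, 0xd0, 0x07]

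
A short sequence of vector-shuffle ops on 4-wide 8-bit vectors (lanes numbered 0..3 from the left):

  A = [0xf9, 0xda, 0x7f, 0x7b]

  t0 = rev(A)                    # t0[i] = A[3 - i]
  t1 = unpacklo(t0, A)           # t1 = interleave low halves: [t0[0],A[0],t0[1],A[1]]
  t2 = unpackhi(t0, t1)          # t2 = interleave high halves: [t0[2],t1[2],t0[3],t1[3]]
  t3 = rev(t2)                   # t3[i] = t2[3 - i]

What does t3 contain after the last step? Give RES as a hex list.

RES = [ 0xda  0xf9  0x7f  0xda ]

t0 = [0x7b, 0x7f, 0xda, 0xf9]
t1 = [0x7b, 0xf9, 0x7f, 0xda]
t2 = [0xda, 0x7f, 0xf9, 0xda]
t3 = [0xda, 0xf9, 0x7f, 0xda]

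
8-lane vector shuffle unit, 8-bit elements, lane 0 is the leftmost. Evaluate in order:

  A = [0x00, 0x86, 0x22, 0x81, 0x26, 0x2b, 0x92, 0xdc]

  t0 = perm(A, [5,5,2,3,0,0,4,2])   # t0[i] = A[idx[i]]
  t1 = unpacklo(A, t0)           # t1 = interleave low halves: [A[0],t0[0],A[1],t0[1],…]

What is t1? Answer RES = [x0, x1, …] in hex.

→ t0 |2b|2b|22|81|00|00|26|22|
→ t1 |00|2b|86|2b|22|22|81|81|

RES = [ 0x00  0x2b  0x86  0x2b  0x22  0x22  0x81  0x81 ]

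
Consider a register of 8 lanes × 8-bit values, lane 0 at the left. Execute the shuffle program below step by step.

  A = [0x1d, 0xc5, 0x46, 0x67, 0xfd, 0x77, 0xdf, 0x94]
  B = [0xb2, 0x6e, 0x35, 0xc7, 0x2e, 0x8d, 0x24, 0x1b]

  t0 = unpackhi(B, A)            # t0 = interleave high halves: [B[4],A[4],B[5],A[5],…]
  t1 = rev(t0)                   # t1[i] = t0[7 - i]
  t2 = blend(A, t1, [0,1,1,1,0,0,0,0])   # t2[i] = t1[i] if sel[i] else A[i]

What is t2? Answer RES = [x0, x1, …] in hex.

→ t0 |2e|fd|8d|77|24|df|1b|94|
→ t1 |94|1b|df|24|77|8d|fd|2e|
→ t2 |1d|1b|df|24|fd|77|df|94|

RES = [0x1d, 0x1b, 0xdf, 0x24, 0xfd, 0x77, 0xdf, 0x94]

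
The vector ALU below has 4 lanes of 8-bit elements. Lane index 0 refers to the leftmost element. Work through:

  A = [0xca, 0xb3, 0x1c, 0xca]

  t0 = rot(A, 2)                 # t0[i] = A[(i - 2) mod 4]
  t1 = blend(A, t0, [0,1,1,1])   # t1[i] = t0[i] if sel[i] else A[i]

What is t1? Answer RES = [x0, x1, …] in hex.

RES = [0xca, 0xca, 0xca, 0xb3]

t0 = [0x1c, 0xca, 0xca, 0xb3]
t1 = [0xca, 0xca, 0xca, 0xb3]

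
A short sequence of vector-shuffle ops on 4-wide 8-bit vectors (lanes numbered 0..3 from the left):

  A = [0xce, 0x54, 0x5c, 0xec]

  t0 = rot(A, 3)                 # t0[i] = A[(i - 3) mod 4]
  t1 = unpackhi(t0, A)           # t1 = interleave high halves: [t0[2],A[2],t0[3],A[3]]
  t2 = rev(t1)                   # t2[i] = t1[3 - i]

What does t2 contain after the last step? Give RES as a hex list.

RES = [ 0xec  0xce  0x5c  0xec ]

t0 = [0x54, 0x5c, 0xec, 0xce]
t1 = [0xec, 0x5c, 0xce, 0xec]
t2 = [0xec, 0xce, 0x5c, 0xec]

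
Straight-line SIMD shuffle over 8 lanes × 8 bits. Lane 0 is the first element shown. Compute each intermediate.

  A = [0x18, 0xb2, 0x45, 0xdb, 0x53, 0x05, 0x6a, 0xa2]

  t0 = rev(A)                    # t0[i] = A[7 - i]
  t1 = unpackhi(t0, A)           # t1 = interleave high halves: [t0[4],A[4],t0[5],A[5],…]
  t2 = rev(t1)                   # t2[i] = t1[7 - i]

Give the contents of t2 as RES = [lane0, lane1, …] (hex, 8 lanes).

t0 = [0xa2, 0x6a, 0x05, 0x53, 0xdb, 0x45, 0xb2, 0x18]
t1 = [0xdb, 0x53, 0x45, 0x05, 0xb2, 0x6a, 0x18, 0xa2]
t2 = [0xa2, 0x18, 0x6a, 0xb2, 0x05, 0x45, 0x53, 0xdb]

RES = [0xa2, 0x18, 0x6a, 0xb2, 0x05, 0x45, 0x53, 0xdb]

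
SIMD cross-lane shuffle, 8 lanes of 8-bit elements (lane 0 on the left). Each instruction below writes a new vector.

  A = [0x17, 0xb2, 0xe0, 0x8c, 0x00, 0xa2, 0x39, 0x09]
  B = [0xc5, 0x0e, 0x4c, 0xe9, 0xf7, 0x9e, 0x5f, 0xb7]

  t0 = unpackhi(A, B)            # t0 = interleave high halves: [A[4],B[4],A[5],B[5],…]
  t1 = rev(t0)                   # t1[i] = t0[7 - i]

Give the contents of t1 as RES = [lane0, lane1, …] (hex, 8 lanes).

RES = [ 0xb7  0x09  0x5f  0x39  0x9e  0xa2  0xf7  0x00 ]

  t0: 00 f7 a2 9e 39 5f 09 b7
  t1: b7 09 5f 39 9e a2 f7 00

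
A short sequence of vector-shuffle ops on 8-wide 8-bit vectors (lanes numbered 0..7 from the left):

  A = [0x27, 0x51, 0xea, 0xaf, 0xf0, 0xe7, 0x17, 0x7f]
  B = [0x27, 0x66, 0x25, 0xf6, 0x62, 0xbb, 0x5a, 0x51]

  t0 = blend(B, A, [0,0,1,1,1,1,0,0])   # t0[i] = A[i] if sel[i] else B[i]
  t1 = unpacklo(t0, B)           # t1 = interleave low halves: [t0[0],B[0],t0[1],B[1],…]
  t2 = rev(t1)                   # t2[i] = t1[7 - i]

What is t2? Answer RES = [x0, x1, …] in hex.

  t0: 27 66 ea af f0 e7 5a 51
  t1: 27 27 66 66 ea 25 af f6
  t2: f6 af 25 ea 66 66 27 27

RES = [ 0xf6  0xaf  0x25  0xea  0x66  0x66  0x27  0x27 ]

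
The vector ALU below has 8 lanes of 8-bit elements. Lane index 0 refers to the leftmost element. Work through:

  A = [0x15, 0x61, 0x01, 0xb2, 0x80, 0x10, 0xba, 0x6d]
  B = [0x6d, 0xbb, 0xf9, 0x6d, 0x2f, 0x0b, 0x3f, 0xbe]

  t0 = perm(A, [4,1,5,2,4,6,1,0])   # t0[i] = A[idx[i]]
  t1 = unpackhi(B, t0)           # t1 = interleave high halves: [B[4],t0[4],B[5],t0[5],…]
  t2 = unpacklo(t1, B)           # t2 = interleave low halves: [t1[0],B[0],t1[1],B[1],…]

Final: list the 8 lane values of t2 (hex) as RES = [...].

RES = [0x2f, 0x6d, 0x80, 0xbb, 0x0b, 0xf9, 0xba, 0x6d]

→ t0 |80|61|10|01|80|ba|61|15|
→ t1 |2f|80|0b|ba|3f|61|be|15|
→ t2 |2f|6d|80|bb|0b|f9|ba|6d|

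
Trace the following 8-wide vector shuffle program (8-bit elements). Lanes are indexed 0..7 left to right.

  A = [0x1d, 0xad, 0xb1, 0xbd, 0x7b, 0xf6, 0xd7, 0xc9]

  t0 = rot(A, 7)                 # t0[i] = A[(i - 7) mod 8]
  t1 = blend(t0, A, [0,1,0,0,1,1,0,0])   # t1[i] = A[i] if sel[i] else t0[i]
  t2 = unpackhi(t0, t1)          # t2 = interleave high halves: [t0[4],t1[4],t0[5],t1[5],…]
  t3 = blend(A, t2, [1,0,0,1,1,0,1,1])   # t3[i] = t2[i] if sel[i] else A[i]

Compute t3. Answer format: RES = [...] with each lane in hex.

t0 = [0xad, 0xb1, 0xbd, 0x7b, 0xf6, 0xd7, 0xc9, 0x1d]
t1 = [0xad, 0xad, 0xbd, 0x7b, 0x7b, 0xf6, 0xc9, 0x1d]
t2 = [0xf6, 0x7b, 0xd7, 0xf6, 0xc9, 0xc9, 0x1d, 0x1d]
t3 = [0xf6, 0xad, 0xb1, 0xf6, 0xc9, 0xf6, 0x1d, 0x1d]

RES = [ 0xf6  0xad  0xb1  0xf6  0xc9  0xf6  0x1d  0x1d ]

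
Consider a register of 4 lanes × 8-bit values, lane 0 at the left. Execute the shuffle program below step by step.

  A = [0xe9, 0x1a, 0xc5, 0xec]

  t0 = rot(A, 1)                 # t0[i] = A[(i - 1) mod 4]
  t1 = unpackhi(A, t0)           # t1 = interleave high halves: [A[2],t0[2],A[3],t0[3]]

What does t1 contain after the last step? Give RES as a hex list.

RES = [ 0xc5  0x1a  0xec  0xc5 ]

t0 = [0xec, 0xe9, 0x1a, 0xc5]
t1 = [0xc5, 0x1a, 0xec, 0xc5]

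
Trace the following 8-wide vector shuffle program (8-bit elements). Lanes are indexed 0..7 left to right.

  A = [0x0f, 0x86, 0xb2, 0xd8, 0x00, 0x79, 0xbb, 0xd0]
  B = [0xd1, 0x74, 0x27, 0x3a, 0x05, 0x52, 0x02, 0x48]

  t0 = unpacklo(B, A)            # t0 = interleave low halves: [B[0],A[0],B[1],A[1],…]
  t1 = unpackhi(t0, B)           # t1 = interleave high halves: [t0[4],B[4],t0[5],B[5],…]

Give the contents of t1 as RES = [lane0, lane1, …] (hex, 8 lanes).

  t0: d1 0f 74 86 27 b2 3a d8
  t1: 27 05 b2 52 3a 02 d8 48

RES = [0x27, 0x05, 0xb2, 0x52, 0x3a, 0x02, 0xd8, 0x48]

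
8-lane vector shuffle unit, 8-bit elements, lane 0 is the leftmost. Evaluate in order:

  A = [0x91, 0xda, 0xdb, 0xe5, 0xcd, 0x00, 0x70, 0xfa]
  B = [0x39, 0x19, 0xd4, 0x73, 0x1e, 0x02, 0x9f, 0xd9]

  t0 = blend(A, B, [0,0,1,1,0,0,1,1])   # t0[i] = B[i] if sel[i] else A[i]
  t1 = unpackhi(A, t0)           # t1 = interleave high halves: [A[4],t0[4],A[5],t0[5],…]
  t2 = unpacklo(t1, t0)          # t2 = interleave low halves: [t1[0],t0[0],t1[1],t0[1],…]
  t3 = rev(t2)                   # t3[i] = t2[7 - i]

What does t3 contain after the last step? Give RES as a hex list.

→ t0 |91|da|d4|73|cd|00|9f|d9|
→ t1 |cd|cd|00|00|70|9f|fa|d9|
→ t2 |cd|91|cd|da|00|d4|00|73|
→ t3 |73|00|d4|00|da|cd|91|cd|

RES = [0x73, 0x00, 0xd4, 0x00, 0xda, 0xcd, 0x91, 0xcd]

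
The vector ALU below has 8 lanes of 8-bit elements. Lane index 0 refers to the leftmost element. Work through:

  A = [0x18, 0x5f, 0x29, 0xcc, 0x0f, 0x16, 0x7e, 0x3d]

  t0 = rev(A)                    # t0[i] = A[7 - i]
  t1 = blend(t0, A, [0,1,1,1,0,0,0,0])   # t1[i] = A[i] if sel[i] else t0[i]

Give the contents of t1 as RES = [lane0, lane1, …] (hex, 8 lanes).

RES = [ 0x3d  0x5f  0x29  0xcc  0xcc  0x29  0x5f  0x18 ]

  t0: 3d 7e 16 0f cc 29 5f 18
  t1: 3d 5f 29 cc cc 29 5f 18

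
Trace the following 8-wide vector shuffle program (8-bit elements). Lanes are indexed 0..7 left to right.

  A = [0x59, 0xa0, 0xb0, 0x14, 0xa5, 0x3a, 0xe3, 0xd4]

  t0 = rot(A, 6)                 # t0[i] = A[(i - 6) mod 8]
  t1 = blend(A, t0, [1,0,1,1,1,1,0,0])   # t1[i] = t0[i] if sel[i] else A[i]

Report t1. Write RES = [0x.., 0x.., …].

→ t0 |b0|14|a5|3a|e3|d4|59|a0|
→ t1 |b0|a0|a5|3a|e3|d4|e3|d4|

RES = [0xb0, 0xa0, 0xa5, 0x3a, 0xe3, 0xd4, 0xe3, 0xd4]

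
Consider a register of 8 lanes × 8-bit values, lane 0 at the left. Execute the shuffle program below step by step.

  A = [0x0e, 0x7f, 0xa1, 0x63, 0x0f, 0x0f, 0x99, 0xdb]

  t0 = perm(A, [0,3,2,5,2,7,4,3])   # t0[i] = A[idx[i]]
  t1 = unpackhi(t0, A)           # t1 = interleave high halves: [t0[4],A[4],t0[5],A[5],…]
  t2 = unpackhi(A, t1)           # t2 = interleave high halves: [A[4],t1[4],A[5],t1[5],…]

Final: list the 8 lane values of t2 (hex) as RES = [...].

RES = [0x0f, 0x0f, 0x0f, 0x99, 0x99, 0x63, 0xdb, 0xdb]

→ t0 |0e|63|a1|0f|a1|db|0f|63|
→ t1 |a1|0f|db|0f|0f|99|63|db|
→ t2 |0f|0f|0f|99|99|63|db|db|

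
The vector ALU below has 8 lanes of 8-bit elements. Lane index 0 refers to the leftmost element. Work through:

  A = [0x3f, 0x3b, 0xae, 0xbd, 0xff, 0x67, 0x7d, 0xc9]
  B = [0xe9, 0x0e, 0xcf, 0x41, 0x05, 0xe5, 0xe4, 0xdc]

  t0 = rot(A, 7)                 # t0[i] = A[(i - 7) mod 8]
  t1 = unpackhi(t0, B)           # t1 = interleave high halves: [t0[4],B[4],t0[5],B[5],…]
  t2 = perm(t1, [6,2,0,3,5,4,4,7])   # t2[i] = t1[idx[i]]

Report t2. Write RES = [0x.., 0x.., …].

→ t0 |3b|ae|bd|ff|67|7d|c9|3f|
→ t1 |67|05|7d|e5|c9|e4|3f|dc|
→ t2 |3f|7d|67|e5|e4|c9|c9|dc|

RES = [ 0x3f  0x7d  0x67  0xe5  0xe4  0xc9  0xc9  0xdc ]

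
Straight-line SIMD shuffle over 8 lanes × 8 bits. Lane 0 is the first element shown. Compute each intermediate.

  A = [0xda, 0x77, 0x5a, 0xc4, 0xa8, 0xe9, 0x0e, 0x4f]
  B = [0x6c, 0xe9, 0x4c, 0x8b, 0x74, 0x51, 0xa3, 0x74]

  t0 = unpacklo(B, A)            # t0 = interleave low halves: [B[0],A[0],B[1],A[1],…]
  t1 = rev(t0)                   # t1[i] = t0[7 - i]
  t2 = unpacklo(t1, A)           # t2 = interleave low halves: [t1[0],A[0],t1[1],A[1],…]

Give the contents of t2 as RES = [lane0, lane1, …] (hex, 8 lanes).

  t0: 6c da e9 77 4c 5a 8b c4
  t1: c4 8b 5a 4c 77 e9 da 6c
  t2: c4 da 8b 77 5a 5a 4c c4

RES = [ 0xc4  0xda  0x8b  0x77  0x5a  0x5a  0x4c  0xc4 ]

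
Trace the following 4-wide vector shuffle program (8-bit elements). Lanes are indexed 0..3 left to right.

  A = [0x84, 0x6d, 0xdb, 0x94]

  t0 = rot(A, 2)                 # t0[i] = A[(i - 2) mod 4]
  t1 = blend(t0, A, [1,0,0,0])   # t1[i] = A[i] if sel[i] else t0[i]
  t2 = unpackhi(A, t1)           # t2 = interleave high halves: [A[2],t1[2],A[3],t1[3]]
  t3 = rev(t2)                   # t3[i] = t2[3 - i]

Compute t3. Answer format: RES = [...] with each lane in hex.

RES = [ 0x6d  0x94  0x84  0xdb ]

  t0: db 94 84 6d
  t1: 84 94 84 6d
  t2: db 84 94 6d
  t3: 6d 94 84 db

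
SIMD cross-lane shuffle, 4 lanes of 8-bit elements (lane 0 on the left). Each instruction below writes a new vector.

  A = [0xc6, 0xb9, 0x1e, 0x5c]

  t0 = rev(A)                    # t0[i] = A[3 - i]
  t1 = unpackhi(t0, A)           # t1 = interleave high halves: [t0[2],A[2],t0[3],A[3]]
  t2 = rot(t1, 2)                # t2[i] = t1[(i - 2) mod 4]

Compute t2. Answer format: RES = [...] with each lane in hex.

→ t0 |5c|1e|b9|c6|
→ t1 |b9|1e|c6|5c|
→ t2 |c6|5c|b9|1e|

RES = [ 0xc6  0x5c  0xb9  0x1e ]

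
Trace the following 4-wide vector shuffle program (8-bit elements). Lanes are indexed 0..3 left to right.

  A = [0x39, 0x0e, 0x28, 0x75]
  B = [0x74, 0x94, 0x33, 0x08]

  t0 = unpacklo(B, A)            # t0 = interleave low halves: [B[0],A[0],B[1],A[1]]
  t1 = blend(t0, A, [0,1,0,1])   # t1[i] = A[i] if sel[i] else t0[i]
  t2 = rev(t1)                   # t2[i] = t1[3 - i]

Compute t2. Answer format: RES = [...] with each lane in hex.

→ t0 |74|39|94|0e|
→ t1 |74|0e|94|75|
→ t2 |75|94|0e|74|

RES = [0x75, 0x94, 0x0e, 0x74]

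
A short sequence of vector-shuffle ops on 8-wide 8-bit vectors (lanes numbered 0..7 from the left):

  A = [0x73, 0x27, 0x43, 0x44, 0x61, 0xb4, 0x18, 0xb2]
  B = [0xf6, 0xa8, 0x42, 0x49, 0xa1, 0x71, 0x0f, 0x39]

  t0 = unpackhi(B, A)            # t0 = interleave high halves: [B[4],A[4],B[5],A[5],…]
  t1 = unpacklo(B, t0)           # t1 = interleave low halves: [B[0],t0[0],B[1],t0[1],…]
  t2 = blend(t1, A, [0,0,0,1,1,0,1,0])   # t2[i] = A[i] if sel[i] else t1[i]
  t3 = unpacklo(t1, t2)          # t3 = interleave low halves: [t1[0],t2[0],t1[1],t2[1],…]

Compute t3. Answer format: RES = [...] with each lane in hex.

RES = [ 0xf6  0xf6  0xa1  0xa1  0xa8  0xa8  0x61  0x44 ]

t0 = [0xa1, 0x61, 0x71, 0xb4, 0x0f, 0x18, 0x39, 0xb2]
t1 = [0xf6, 0xa1, 0xa8, 0x61, 0x42, 0x71, 0x49, 0xb4]
t2 = [0xf6, 0xa1, 0xa8, 0x44, 0x61, 0x71, 0x18, 0xb4]
t3 = [0xf6, 0xf6, 0xa1, 0xa1, 0xa8, 0xa8, 0x61, 0x44]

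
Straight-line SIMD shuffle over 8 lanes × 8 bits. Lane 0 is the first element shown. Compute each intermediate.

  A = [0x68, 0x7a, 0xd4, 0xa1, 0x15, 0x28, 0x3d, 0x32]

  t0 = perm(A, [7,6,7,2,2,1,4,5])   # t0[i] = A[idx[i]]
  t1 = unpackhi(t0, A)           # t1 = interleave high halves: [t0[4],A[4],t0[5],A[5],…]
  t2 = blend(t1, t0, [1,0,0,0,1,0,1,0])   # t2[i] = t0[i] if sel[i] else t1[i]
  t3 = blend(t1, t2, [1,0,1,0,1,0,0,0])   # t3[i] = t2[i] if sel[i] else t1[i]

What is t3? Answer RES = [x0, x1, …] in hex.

RES = [ 0x32  0x15  0x7a  0x28  0xd4  0x3d  0x28  0x32 ]

t0 = [0x32, 0x3d, 0x32, 0xd4, 0xd4, 0x7a, 0x15, 0x28]
t1 = [0xd4, 0x15, 0x7a, 0x28, 0x15, 0x3d, 0x28, 0x32]
t2 = [0x32, 0x15, 0x7a, 0x28, 0xd4, 0x3d, 0x15, 0x32]
t3 = [0x32, 0x15, 0x7a, 0x28, 0xd4, 0x3d, 0x28, 0x32]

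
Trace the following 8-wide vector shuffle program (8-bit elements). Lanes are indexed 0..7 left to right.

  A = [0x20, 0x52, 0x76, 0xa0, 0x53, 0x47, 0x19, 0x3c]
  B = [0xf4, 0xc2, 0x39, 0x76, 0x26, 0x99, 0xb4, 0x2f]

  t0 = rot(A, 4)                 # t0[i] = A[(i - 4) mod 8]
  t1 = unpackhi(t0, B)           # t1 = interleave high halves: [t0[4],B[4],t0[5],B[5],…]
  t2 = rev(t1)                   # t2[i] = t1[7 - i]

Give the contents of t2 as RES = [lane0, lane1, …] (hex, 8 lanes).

RES = [ 0x2f  0xa0  0xb4  0x76  0x99  0x52  0x26  0x20 ]

→ t0 |53|47|19|3c|20|52|76|a0|
→ t1 |20|26|52|99|76|b4|a0|2f|
→ t2 |2f|a0|b4|76|99|52|26|20|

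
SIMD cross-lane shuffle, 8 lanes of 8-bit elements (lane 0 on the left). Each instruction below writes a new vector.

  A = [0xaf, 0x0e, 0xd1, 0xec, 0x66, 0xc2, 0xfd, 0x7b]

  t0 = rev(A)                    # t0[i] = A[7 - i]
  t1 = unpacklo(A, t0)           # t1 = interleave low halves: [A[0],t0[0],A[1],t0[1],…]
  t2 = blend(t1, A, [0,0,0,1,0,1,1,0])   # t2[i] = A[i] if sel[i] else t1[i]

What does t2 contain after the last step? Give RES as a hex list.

RES = [ 0xaf  0x7b  0x0e  0xec  0xd1  0xc2  0xfd  0x66 ]

→ t0 |7b|fd|c2|66|ec|d1|0e|af|
→ t1 |af|7b|0e|fd|d1|c2|ec|66|
→ t2 |af|7b|0e|ec|d1|c2|fd|66|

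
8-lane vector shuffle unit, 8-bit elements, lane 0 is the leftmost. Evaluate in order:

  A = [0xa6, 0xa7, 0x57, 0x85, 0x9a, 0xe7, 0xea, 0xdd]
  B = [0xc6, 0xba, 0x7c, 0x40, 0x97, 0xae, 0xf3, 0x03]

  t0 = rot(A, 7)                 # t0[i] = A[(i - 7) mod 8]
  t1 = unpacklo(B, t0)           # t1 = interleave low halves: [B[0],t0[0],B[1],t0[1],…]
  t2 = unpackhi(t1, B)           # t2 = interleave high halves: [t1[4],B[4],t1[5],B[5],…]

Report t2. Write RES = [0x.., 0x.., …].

RES = [0x7c, 0x97, 0x85, 0xae, 0x40, 0xf3, 0x9a, 0x03]

  t0: a7 57 85 9a e7 ea dd a6
  t1: c6 a7 ba 57 7c 85 40 9a
  t2: 7c 97 85 ae 40 f3 9a 03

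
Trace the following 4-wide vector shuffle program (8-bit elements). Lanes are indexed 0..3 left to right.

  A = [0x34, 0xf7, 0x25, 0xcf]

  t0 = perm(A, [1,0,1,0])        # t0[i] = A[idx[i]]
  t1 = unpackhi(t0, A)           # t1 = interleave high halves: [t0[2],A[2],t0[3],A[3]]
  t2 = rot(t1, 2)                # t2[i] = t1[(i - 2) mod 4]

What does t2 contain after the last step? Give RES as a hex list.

RES = [0x34, 0xcf, 0xf7, 0x25]

  t0: f7 34 f7 34
  t1: f7 25 34 cf
  t2: 34 cf f7 25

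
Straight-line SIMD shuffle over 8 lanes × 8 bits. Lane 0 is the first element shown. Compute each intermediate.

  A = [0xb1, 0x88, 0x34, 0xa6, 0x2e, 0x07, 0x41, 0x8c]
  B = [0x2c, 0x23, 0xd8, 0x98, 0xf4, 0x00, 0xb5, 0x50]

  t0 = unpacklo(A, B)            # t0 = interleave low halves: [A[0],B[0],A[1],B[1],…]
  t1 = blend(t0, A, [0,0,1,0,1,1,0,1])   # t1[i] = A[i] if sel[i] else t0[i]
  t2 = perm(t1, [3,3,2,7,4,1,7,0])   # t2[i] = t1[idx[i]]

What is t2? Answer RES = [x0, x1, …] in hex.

RES = [0x23, 0x23, 0x34, 0x8c, 0x2e, 0x2c, 0x8c, 0xb1]

→ t0 |b1|2c|88|23|34|d8|a6|98|
→ t1 |b1|2c|34|23|2e|07|a6|8c|
→ t2 |23|23|34|8c|2e|2c|8c|b1|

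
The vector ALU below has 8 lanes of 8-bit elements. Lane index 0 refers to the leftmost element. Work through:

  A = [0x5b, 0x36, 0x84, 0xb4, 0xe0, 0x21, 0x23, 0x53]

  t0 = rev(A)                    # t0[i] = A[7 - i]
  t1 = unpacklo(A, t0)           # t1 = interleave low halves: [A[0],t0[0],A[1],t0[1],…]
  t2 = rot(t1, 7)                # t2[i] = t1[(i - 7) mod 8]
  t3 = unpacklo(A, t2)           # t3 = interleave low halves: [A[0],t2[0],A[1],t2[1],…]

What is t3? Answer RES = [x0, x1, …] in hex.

RES = [0x5b, 0x53, 0x36, 0x36, 0x84, 0x23, 0xb4, 0x84]

→ t0 |53|23|21|e0|b4|84|36|5b|
→ t1 |5b|53|36|23|84|21|b4|e0|
→ t2 |53|36|23|84|21|b4|e0|5b|
→ t3 |5b|53|36|36|84|23|b4|84|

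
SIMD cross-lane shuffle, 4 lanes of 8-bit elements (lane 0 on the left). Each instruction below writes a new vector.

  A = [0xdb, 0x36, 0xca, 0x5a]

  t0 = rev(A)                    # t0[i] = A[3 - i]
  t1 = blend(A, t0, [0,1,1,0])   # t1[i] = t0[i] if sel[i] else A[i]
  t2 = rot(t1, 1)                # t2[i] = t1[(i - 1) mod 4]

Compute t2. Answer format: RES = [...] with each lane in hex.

t0 = [0x5a, 0xca, 0x36, 0xdb]
t1 = [0xdb, 0xca, 0x36, 0x5a]
t2 = [0x5a, 0xdb, 0xca, 0x36]

RES = [ 0x5a  0xdb  0xca  0x36 ]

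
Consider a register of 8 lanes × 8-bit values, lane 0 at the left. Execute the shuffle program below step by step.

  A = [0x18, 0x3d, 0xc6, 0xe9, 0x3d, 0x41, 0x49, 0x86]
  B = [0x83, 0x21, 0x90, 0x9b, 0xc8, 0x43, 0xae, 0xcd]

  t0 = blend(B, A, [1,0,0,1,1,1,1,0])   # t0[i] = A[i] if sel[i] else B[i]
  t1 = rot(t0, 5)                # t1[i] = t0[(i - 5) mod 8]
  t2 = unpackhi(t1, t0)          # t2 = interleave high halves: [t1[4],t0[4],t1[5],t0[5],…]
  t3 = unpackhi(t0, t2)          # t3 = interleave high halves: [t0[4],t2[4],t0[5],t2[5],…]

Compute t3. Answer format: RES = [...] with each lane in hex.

RES = [ 0x3d  0x21  0x41  0x49  0x49  0x90  0xcd  0xcd ]

→ t0 |18|21|90|e9|3d|41|49|cd|
→ t1 |e9|3d|41|49|cd|18|21|90|
→ t2 |cd|3d|18|41|21|49|90|cd|
→ t3 |3d|21|41|49|49|90|cd|cd|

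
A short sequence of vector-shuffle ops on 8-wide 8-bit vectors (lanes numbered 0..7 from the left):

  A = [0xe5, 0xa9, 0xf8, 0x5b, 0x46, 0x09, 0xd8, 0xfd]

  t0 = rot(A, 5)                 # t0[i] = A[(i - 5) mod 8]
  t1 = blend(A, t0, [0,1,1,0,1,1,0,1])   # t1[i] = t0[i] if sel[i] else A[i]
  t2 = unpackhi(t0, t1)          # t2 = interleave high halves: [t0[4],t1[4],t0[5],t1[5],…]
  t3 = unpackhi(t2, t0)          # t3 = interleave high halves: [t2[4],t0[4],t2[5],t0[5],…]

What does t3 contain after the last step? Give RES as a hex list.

RES = [0xa9, 0xfd, 0xd8, 0xe5, 0xf8, 0xa9, 0xf8, 0xf8]

  t0: 5b 46 09 d8 fd e5 a9 f8
  t1: e5 46 09 5b fd e5 d8 f8
  t2: fd fd e5 e5 a9 d8 f8 f8
  t3: a9 fd d8 e5 f8 a9 f8 f8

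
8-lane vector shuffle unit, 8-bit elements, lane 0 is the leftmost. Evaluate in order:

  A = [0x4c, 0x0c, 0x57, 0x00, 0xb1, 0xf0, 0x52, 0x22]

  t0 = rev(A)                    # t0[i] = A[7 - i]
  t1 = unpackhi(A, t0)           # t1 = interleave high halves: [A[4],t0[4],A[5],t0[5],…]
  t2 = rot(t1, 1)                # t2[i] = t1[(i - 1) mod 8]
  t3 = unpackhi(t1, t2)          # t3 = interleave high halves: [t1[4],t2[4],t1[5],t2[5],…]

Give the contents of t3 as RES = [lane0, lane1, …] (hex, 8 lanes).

RES = [0x52, 0x57, 0x0c, 0x52, 0x22, 0x0c, 0x4c, 0x22]

t0 = [0x22, 0x52, 0xf0, 0xb1, 0x00, 0x57, 0x0c, 0x4c]
t1 = [0xb1, 0x00, 0xf0, 0x57, 0x52, 0x0c, 0x22, 0x4c]
t2 = [0x4c, 0xb1, 0x00, 0xf0, 0x57, 0x52, 0x0c, 0x22]
t3 = [0x52, 0x57, 0x0c, 0x52, 0x22, 0x0c, 0x4c, 0x22]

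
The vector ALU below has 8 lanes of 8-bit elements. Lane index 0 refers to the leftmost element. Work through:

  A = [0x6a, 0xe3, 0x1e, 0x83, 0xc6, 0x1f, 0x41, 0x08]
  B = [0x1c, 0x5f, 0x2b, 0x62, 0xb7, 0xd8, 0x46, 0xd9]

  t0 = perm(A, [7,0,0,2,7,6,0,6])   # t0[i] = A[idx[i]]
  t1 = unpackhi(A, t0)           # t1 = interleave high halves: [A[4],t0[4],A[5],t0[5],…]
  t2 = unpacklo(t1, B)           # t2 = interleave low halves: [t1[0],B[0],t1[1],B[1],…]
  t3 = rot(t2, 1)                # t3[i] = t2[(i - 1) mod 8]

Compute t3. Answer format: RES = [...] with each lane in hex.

RES = [ 0x62  0xc6  0x1c  0x08  0x5f  0x1f  0x2b  0x41 ]

t0 = [0x08, 0x6a, 0x6a, 0x1e, 0x08, 0x41, 0x6a, 0x41]
t1 = [0xc6, 0x08, 0x1f, 0x41, 0x41, 0x6a, 0x08, 0x41]
t2 = [0xc6, 0x1c, 0x08, 0x5f, 0x1f, 0x2b, 0x41, 0x62]
t3 = [0x62, 0xc6, 0x1c, 0x08, 0x5f, 0x1f, 0x2b, 0x41]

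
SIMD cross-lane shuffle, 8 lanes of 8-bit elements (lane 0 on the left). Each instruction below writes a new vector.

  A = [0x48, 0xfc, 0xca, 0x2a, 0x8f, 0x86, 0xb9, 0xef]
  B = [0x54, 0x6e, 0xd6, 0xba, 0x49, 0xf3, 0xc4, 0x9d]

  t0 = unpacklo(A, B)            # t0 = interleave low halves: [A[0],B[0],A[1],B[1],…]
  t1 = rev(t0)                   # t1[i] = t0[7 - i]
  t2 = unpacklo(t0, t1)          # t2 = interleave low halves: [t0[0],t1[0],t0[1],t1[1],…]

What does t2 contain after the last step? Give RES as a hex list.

RES = [0x48, 0xba, 0x54, 0x2a, 0xfc, 0xd6, 0x6e, 0xca]

  t0: 48 54 fc 6e ca d6 2a ba
  t1: ba 2a d6 ca 6e fc 54 48
  t2: 48 ba 54 2a fc d6 6e ca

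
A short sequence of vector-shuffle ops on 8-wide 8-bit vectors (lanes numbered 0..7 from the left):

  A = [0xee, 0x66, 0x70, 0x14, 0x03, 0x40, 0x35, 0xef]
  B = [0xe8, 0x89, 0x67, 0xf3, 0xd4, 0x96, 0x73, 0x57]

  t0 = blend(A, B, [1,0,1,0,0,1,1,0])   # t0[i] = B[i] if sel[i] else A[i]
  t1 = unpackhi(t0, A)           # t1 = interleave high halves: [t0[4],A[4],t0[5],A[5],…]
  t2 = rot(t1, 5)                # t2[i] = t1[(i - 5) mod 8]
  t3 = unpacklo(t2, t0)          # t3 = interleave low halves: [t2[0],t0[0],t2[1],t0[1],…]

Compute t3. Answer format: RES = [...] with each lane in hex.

  t0: e8 66 67 14 03 96 73 ef
  t1: 03 03 96 40 73 35 ef ef
  t2: 40 73 35 ef ef 03 03 96
  t3: 40 e8 73 66 35 67 ef 14

RES = [ 0x40  0xe8  0x73  0x66  0x35  0x67  0xef  0x14 ]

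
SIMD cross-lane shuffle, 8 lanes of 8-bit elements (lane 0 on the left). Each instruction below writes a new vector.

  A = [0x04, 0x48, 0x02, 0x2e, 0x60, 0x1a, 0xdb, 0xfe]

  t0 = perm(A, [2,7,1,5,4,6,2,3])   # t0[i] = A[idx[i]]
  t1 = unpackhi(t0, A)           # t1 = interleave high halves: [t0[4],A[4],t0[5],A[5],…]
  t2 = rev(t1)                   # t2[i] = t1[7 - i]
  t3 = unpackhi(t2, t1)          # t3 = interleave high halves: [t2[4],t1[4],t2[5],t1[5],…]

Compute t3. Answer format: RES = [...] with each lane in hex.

→ t0 |02|fe|48|1a|60|db|02|2e|
→ t1 |60|60|db|1a|02|db|2e|fe|
→ t2 |fe|2e|db|02|1a|db|60|60|
→ t3 |1a|02|db|db|60|2e|60|fe|

RES = [ 0x1a  0x02  0xdb  0xdb  0x60  0x2e  0x60  0xfe ]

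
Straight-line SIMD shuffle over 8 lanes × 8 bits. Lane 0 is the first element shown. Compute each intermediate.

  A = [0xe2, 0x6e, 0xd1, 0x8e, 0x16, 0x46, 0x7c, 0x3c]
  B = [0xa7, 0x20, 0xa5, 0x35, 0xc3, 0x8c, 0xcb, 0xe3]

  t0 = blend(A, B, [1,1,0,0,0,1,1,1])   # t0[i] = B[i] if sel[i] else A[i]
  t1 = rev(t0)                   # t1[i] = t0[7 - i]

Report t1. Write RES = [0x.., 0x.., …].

→ t0 |a7|20|d1|8e|16|8c|cb|e3|
→ t1 |e3|cb|8c|16|8e|d1|20|a7|

RES = [0xe3, 0xcb, 0x8c, 0x16, 0x8e, 0xd1, 0x20, 0xa7]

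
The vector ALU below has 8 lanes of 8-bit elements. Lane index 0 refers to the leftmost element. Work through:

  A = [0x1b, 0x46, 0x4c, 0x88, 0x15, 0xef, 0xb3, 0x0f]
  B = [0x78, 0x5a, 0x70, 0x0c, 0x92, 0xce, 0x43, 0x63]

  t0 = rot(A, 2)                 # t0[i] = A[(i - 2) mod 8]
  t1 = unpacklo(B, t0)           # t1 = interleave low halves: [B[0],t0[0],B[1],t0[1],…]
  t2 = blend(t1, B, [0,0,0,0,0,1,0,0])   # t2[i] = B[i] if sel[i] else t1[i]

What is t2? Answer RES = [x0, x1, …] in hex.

RES = [ 0x78  0xb3  0x5a  0x0f  0x70  0xce  0x0c  0x46 ]

t0 = [0xb3, 0x0f, 0x1b, 0x46, 0x4c, 0x88, 0x15, 0xef]
t1 = [0x78, 0xb3, 0x5a, 0x0f, 0x70, 0x1b, 0x0c, 0x46]
t2 = [0x78, 0xb3, 0x5a, 0x0f, 0x70, 0xce, 0x0c, 0x46]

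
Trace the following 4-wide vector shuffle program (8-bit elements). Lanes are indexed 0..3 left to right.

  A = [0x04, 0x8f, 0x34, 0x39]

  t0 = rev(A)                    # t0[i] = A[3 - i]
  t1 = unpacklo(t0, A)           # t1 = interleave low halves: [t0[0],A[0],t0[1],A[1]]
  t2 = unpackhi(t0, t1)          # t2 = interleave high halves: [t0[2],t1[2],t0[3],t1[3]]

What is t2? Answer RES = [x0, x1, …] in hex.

t0 = [0x39, 0x34, 0x8f, 0x04]
t1 = [0x39, 0x04, 0x34, 0x8f]
t2 = [0x8f, 0x34, 0x04, 0x8f]

RES = [0x8f, 0x34, 0x04, 0x8f]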